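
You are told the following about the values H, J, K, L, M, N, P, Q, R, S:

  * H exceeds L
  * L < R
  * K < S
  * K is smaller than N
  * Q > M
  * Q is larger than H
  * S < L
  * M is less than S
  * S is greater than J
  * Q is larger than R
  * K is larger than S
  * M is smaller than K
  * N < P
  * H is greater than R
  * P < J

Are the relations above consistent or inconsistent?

We have S < K stated directly, yet also K < N < P < J < S by chaining the others — so K < S. Contradiction.

inconsistent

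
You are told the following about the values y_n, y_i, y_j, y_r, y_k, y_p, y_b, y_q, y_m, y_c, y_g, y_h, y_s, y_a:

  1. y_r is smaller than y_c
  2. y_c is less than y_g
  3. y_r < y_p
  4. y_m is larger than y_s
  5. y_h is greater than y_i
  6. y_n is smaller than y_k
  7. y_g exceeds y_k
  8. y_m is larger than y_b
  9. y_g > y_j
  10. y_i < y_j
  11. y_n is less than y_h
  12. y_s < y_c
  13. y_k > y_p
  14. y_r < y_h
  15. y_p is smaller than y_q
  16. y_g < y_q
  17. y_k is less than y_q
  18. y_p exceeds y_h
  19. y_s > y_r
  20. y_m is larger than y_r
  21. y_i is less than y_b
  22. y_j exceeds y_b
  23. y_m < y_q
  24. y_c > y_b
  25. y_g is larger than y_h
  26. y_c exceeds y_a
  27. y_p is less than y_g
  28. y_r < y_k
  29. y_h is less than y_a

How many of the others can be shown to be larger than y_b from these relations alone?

From y_b the given relations immediately reach y_m, y_c, y_j.
From those, y_g, y_q — 5 in total.
Nothing else is reachable above y_b; 5 in all.

5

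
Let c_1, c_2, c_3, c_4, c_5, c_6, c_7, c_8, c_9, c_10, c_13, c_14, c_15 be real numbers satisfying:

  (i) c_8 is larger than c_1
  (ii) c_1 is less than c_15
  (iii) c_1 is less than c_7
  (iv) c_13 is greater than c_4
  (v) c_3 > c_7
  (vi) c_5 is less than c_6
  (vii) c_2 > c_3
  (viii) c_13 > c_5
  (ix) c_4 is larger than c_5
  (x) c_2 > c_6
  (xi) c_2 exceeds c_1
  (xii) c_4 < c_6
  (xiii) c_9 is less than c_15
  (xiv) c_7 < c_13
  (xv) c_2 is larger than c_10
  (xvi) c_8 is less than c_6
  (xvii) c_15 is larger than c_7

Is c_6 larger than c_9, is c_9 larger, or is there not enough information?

undetermined

Following every chain through c_9: above c_9 we get c_15.
c_6 is not reached, and no chain runs the other way from c_6 to c_9.
So the given relations leave the order of c_9 and c_6 undetermined.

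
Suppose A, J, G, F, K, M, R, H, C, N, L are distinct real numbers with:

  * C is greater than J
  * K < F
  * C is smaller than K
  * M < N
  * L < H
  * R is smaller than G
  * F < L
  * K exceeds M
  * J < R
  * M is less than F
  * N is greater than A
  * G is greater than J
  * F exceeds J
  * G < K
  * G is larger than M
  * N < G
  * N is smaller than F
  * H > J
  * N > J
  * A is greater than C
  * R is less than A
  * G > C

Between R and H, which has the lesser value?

The relevant relations are R < A; A < N; N < G; G < K; K < F; F < L; L < H.
Together: R < A < N < G < K < F < L < H.
So R < H; R is the smaller of the two.

R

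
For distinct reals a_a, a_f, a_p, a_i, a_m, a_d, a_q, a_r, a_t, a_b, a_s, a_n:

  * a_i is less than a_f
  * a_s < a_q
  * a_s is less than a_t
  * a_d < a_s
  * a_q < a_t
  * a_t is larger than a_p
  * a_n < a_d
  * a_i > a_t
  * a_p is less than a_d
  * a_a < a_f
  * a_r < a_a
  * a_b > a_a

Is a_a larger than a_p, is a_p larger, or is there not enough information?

Following every chain through a_p: above a_p we get a_d, a_s, a_q, a_t, a_i, a_f.
a_a is not reached, and no chain runs the other way from a_a to a_p.
So the given relations leave the order of a_p and a_a undetermined.

undetermined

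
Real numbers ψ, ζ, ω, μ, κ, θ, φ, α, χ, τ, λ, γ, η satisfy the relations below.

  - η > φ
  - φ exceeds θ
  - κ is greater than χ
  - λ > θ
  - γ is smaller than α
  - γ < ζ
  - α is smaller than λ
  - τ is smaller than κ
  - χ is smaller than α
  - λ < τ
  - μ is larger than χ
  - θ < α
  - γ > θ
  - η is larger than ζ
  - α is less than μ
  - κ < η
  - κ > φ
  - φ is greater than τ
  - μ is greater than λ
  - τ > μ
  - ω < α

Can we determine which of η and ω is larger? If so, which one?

Chaining the given relations: ω < α < λ < μ < τ < φ < κ < η.
So η is larger.

η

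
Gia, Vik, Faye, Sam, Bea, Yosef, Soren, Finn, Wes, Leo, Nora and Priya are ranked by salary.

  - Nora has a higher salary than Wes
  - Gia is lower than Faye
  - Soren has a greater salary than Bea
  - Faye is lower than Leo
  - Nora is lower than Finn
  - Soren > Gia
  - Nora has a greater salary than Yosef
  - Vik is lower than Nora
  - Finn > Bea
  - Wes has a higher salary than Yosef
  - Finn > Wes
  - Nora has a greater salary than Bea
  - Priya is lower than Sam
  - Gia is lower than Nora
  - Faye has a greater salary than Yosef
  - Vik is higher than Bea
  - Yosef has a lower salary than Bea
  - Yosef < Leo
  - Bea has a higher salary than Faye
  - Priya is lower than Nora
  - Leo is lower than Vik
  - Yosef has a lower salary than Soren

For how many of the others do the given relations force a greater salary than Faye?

6

From Faye the given relations immediately reach Bea, Leo.
From those, Soren, Vik, Nora, Finn — 6 in total.
No other element is forced above Faye by the given relations, so the count is 6.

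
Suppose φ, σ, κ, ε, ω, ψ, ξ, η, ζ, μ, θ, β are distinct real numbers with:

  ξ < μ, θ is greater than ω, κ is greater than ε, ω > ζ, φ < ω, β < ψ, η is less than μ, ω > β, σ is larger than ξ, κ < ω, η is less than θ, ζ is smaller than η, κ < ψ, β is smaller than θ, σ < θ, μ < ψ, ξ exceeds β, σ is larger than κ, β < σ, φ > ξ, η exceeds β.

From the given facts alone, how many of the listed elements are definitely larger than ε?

The elements the relations force above ε are κ, σ, ω, ψ, θ — no chain reaches any other.
That is 5.

5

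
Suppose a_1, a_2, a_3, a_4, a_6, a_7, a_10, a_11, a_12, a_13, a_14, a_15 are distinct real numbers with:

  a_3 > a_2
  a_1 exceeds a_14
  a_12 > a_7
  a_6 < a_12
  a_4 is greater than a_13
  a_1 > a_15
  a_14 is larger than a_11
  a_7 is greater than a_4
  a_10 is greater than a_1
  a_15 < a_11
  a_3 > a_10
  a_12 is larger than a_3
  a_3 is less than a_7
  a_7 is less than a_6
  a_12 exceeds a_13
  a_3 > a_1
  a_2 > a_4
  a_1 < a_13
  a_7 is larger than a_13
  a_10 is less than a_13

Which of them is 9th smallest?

Piecing the relations together gives one ordering: a_15 < a_11 < a_14 < a_1 < a_10 < a_13 < a_4 < a_2 < a_3 < a_7 < a_6 < a_12.
The 9th smallest is a_3.

a_3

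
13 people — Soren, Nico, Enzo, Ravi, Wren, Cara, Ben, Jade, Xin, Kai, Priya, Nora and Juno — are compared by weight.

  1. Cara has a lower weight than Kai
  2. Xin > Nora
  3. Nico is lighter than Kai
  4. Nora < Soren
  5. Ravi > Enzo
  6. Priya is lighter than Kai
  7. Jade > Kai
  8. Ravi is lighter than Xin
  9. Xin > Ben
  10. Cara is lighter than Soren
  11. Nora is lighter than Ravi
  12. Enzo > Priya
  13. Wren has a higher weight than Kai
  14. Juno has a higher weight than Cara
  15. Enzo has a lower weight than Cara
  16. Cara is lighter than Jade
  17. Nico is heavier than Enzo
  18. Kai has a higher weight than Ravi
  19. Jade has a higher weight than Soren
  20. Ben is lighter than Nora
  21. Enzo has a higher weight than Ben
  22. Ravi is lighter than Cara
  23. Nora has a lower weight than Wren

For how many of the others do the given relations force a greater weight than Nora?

The elements the relations force above Nora are Ravi, Cara, Kai, Xin, Juno, Soren, Wren, Jade — no chain reaches any other.
That is 8.

8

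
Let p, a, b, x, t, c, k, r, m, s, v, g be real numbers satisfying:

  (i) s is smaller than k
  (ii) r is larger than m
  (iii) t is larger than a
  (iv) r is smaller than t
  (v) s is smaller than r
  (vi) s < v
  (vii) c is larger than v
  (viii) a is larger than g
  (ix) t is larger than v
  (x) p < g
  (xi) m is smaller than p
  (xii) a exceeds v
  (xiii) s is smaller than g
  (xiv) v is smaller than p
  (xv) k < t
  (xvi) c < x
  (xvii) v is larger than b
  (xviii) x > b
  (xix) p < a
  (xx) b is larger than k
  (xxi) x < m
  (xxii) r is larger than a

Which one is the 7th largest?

The consecutive relations fix a unique order: s < k < b < v < c < x < m < p < g < a < r < t.
Counting 7 from the largest end gives x.

x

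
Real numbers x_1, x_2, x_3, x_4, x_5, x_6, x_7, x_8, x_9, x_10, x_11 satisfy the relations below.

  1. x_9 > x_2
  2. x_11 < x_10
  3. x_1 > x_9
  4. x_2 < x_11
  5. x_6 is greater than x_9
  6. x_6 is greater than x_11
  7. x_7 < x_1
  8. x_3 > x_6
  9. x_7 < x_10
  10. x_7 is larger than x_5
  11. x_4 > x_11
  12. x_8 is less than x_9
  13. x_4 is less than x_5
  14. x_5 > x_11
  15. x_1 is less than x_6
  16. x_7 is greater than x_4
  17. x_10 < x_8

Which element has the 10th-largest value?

Chaining the given pairs: x_2 < x_11 < x_4 < x_5 < x_7 < x_10 < x_8 < x_9 < x_1 < x_6 < x_3.
The 10th largest is x_11.

x_11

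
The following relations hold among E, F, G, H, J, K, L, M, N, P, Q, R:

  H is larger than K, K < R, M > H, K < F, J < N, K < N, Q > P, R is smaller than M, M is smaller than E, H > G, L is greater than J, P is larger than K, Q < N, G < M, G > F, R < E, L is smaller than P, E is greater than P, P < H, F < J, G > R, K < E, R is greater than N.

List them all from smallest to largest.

Each adjacent pair is fixed by a given relation: K < F; F < J; J < L; L < P; P < Q; Q < N; N < R; R < G; G < H; H < M; M < E. Chaining them end to end gives the full order.

K < F < J < L < P < Q < N < R < G < H < M < E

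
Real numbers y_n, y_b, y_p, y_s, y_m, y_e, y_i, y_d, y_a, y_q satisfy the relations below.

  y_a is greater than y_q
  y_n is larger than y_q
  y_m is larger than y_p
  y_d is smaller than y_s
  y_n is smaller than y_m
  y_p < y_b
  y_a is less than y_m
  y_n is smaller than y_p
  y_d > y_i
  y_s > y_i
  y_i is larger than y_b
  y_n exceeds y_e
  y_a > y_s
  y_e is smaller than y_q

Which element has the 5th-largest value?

y_i

Chaining the given pairs: y_e < y_q < y_n < y_p < y_b < y_i < y_d < y_s < y_a < y_m.
The 5th largest is y_i.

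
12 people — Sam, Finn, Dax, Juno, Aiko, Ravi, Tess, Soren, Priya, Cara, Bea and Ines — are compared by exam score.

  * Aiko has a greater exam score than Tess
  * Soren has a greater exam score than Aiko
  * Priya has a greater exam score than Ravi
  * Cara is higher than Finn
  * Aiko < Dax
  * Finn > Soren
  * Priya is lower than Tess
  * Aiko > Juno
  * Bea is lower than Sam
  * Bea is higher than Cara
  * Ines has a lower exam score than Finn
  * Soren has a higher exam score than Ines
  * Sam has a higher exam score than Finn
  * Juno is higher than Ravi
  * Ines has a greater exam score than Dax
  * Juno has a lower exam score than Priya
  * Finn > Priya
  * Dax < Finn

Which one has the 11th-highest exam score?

Juno

Piecing the relations together gives one ordering: Ravi < Juno < Priya < Tess < Aiko < Dax < Ines < Soren < Finn < Cara < Bea < Sam.
The 11th largest is Juno.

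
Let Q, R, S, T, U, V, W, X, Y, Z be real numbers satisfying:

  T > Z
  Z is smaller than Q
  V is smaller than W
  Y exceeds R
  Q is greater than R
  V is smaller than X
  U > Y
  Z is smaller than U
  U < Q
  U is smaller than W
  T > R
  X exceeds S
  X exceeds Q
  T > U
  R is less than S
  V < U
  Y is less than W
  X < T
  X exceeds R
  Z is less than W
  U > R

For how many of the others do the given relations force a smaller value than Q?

5

The elements the relations force below Q are V, R, Y, Z, U — no chain reaches any other.
That is 5.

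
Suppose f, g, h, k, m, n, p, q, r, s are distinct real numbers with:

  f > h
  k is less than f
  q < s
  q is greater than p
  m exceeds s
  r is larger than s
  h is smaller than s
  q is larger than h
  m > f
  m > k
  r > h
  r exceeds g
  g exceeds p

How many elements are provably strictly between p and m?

Chaining upward from p reaches: g, q, s, r.
Chaining downward from m reaches: h, q, s, k, f.
Strictly between p and m are those in both lists: q, s — 2 elements.

2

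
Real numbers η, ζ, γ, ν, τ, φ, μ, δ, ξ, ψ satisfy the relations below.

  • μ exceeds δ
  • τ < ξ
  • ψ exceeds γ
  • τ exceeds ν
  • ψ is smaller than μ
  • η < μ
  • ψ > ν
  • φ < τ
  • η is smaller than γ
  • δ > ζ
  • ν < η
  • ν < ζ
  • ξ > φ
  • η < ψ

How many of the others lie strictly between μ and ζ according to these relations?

The relations place ζ below μ. An element lies strictly between them when it is forced above ζ and also forced below μ.
Above ζ: {δ}. Below μ: {ν, η, δ, γ, ψ}.
Intersection: {δ} — 1.

1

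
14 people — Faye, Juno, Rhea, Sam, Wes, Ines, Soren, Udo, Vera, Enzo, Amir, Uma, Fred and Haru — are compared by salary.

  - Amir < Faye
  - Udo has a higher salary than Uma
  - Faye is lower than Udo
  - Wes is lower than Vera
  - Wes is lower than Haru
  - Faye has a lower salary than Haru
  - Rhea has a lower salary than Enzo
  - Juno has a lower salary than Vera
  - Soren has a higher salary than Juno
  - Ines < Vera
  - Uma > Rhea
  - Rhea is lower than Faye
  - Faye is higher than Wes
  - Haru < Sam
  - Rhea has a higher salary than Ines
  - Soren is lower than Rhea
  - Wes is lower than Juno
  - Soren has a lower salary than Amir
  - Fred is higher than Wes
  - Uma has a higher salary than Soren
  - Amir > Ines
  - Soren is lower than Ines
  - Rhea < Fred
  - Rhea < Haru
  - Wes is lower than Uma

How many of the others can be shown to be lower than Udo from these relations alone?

8

The elements the relations force below Udo are Wes, Juno, Soren, Ines, Rhea, Amir, Faye, Uma — no chain reaches any other.
That is 8.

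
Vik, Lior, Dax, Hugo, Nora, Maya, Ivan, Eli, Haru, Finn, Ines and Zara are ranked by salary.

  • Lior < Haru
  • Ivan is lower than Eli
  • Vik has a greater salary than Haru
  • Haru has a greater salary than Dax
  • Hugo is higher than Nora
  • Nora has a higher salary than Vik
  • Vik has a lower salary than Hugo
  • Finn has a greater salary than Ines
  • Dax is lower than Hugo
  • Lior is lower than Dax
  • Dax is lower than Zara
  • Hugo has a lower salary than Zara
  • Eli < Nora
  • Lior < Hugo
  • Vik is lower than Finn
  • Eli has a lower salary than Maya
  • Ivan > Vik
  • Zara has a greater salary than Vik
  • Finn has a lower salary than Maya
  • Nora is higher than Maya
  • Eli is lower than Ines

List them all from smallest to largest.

The consecutive links are each given: Lior < Dax; Dax < Haru; Haru < Vik; Vik < Ivan; Ivan < Eli; Eli < Ines; Ines < Finn; Finn < Maya; Maya < Nora; Nora < Hugo; Hugo < Zara.

Lior < Dax < Haru < Vik < Ivan < Eli < Ines < Finn < Maya < Nora < Hugo < Zara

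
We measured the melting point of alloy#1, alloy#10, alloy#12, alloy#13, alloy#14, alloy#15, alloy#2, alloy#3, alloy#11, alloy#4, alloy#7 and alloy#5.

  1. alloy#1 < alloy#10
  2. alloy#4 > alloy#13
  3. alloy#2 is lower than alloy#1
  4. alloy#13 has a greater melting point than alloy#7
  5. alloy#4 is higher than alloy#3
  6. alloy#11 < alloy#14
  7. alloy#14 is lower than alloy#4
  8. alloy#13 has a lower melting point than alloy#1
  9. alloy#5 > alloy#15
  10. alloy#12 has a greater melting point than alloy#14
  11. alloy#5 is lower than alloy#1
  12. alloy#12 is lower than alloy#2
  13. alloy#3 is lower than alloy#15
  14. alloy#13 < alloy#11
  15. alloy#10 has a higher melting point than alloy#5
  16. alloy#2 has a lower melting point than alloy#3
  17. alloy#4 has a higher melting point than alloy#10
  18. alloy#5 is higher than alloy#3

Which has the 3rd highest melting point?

The consecutive relations fix a unique order: alloy#7 < alloy#13 < alloy#11 < alloy#14 < alloy#12 < alloy#2 < alloy#3 < alloy#15 < alloy#5 < alloy#1 < alloy#10 < alloy#4.
The 3rd largest is alloy#1.

alloy#1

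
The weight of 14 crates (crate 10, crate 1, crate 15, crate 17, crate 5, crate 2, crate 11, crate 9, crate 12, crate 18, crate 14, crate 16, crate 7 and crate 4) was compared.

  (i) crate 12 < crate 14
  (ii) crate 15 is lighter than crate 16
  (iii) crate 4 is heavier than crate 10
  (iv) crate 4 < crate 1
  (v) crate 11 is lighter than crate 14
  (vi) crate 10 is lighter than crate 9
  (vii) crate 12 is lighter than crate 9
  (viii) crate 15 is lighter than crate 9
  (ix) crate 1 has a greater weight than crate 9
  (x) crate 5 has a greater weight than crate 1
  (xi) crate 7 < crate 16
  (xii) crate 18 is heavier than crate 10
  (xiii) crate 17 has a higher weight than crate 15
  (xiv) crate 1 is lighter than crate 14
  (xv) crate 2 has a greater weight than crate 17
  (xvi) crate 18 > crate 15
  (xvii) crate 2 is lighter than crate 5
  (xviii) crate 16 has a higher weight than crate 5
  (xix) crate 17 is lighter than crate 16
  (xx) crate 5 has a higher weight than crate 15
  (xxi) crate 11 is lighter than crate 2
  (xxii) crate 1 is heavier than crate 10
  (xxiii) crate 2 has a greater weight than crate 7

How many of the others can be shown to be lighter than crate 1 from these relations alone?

5

Directly below crate 1: crate 10, crate 4, crate 9.
One step further: crate 15, crate 12 (5 so far).
Nothing else is reachable below crate 1; 5 in all.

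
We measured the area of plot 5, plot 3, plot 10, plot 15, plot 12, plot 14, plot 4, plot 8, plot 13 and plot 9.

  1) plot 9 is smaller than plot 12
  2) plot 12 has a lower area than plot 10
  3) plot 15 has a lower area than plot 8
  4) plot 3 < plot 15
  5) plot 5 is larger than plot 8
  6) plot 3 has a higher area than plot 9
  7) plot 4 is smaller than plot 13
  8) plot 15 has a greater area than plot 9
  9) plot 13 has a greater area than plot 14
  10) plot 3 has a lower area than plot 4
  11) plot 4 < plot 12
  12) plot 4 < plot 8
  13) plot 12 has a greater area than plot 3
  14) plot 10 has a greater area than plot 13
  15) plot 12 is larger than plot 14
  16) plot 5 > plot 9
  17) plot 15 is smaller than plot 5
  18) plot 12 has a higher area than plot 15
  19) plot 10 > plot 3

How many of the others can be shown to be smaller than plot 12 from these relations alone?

The elements the relations force below plot 12 are plot 9, plot 3, plot 4, plot 14, plot 15 — no chain reaches any other.
That is 5.

5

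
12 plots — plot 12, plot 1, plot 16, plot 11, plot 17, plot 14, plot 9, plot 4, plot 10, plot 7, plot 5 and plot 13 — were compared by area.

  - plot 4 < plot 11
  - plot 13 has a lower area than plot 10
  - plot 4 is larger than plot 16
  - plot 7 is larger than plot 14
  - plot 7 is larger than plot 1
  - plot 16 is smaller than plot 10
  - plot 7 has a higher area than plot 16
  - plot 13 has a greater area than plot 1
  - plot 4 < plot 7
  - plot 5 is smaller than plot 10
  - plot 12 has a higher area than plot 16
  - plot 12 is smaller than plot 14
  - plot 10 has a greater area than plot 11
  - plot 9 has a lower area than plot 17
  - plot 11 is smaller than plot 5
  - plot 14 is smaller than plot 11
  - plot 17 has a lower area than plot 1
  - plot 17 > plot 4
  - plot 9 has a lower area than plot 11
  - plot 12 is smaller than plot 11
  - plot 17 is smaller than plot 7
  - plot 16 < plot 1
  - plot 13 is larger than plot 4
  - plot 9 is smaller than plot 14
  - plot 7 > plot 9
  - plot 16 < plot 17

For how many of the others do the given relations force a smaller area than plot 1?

From plot 1 the given relations immediately reach plot 16, plot 17.
From those, plot 9, plot 4 — 4 in total.
No other element is forced below plot 1 by the given relations, so the count is 4.

4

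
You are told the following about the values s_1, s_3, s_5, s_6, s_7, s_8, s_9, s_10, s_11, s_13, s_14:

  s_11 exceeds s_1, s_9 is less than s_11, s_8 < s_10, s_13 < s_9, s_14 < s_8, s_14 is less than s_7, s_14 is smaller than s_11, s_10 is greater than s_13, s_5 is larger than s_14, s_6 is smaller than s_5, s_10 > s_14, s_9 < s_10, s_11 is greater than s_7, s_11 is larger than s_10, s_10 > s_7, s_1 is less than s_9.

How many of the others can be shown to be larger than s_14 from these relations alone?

Directly above s_14: s_8, s_7, s_5, s_10, s_11.
Nothing else is reachable above s_14; 5 in all.

5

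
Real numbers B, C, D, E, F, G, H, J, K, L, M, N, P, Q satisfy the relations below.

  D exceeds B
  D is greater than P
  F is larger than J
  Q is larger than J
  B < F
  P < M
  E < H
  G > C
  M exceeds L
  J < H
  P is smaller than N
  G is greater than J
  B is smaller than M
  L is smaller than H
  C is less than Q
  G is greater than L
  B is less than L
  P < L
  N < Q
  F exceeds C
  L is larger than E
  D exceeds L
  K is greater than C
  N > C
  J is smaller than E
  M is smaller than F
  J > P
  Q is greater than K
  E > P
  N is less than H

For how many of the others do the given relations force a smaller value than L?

4

From L the given relations immediately reach P, B, E.
From those, J — 4 in total.
Nothing else is reachable below L; 4 in all.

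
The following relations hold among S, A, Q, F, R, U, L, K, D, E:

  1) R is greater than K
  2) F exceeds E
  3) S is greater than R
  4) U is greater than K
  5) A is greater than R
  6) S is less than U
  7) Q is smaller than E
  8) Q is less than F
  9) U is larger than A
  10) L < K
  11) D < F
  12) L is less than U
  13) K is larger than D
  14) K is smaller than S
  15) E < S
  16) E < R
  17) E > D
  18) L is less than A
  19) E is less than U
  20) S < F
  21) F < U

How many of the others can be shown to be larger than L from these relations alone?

6

The elements the relations force above L are K, R, S, F, A, U — no chain reaches any other.
That is 6.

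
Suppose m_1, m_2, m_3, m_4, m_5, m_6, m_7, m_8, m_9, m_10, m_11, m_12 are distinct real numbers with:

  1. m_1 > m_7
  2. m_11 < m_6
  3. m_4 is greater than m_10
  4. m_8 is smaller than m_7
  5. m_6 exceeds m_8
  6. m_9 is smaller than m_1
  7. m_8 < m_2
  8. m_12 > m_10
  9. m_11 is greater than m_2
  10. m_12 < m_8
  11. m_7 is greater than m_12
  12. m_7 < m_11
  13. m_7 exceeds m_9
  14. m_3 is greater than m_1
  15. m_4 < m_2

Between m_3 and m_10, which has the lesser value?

m_10

Link the given pairs in sequence: m_10 < m_12; m_12 < m_8; m_8 < m_7; m_7 < m_1; m_1 < m_3.
Chaining these gives m_10 < m_12 < m_8 < m_7 < m_1 < m_3.
So m_10 < m_3; m_10 is the smaller of the two.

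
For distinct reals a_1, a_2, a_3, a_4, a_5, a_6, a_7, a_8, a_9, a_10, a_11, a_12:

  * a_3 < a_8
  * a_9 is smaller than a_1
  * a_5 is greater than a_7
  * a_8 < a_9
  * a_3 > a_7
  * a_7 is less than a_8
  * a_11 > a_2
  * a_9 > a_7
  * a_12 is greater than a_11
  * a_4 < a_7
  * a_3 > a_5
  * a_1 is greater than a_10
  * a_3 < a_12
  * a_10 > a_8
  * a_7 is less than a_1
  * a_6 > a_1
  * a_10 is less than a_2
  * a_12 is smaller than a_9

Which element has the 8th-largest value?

Chaining the given pairs: a_4 < a_7 < a_5 < a_3 < a_8 < a_10 < a_2 < a_11 < a_12 < a_9 < a_1 < a_6.
Counting 8 from the largest end gives a_8.

a_8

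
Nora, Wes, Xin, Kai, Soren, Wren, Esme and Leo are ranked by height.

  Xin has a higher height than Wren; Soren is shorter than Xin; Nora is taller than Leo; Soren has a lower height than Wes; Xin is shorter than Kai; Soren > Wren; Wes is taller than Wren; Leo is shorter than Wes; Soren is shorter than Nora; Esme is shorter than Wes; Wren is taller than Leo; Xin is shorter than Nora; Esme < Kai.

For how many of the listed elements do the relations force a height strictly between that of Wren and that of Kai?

2

The relations place Wren below Kai. An element lies strictly between them when it is forced above Wren and also forced below Kai.
Above Wren: {Soren, Xin, Nora, Wes}. Below Kai: {Leo, Soren, Esme, Xin}.
Intersection: {Soren, Xin} — 2.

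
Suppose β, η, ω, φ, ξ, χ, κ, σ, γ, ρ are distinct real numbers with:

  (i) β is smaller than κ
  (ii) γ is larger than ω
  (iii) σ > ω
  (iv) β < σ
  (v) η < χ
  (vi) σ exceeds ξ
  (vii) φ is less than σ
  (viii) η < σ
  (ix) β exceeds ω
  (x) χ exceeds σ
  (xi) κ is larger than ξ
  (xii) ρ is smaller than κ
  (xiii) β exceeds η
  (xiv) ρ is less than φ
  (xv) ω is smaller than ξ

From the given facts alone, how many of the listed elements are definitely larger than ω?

6

From ω the given relations immediately reach ξ, β, σ, γ.
From those, κ, χ — 6 in total.
Nothing else is reachable above ω; 6 in all.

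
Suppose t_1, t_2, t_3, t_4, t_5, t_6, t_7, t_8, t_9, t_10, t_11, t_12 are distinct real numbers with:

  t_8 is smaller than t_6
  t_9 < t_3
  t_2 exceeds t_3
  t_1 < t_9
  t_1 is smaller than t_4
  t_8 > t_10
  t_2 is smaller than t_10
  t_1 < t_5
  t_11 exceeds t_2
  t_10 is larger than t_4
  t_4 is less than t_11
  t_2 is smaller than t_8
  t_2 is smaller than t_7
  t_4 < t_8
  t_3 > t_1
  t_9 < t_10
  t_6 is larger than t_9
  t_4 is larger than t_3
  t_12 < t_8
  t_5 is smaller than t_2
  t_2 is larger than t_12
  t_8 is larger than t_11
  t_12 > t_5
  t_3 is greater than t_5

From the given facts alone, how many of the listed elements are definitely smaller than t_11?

Directly below t_11: t_2, t_4.
One step further: t_1, t_5, t_3, t_12 (6 so far).
One step further: t_9 (7 so far).
Nothing else is reachable below t_11; 7 in all.

7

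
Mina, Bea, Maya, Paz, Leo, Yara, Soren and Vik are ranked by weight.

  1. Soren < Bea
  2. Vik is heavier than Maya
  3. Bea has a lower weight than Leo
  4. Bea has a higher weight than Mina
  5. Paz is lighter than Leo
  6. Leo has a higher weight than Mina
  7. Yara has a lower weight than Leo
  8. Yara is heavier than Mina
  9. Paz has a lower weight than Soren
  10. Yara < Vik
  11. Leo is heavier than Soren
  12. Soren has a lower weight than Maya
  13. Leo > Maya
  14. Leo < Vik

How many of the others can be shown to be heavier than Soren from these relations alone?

4

From Soren the given relations immediately reach Maya, Bea, Leo.
From those, Vik — 4 in total.
Nothing else is reachable above Soren; 4 in all.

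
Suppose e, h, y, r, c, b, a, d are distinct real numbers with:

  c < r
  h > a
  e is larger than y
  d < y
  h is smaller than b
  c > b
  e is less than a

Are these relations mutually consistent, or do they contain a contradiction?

consistent

The single ordering d < y < e < a < h < b < c < r satisfies every listed relation, so no contradiction arises.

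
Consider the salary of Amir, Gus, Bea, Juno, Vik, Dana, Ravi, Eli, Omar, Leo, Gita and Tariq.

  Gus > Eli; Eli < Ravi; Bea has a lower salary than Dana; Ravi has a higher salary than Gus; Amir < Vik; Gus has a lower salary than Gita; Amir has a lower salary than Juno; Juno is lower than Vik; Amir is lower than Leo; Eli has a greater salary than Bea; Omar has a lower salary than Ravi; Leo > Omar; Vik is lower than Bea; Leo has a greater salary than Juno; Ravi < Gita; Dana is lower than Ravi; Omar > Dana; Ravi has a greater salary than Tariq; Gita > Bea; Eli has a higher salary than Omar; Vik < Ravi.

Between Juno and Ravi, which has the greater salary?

Ravi

Juno < Vik and Vik < Bea give Juno < Bea.
With Bea < Dana: Juno < Vik < Bea < Dana.
With Dana < Omar: Juno < Vik < Bea < Dana < Omar.
Then Omar < Eli extends the chain to Eli.
Then Eli < Gus extends the chain to Gus.
With Gus < Ravi: Juno < Vik < Bea < Dana < Omar < Eli < Gus < Ravi.
So Juno < Ravi; Ravi is the higher of the two.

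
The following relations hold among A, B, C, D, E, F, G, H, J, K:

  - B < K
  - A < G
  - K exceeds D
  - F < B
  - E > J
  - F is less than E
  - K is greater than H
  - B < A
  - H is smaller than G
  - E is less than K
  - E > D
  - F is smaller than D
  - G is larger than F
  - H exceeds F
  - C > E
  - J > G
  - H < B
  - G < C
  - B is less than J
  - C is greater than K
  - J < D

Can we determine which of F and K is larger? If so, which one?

Chaining the given relations: F < H < B < A < G < J < D < E < K.
So K is larger.

K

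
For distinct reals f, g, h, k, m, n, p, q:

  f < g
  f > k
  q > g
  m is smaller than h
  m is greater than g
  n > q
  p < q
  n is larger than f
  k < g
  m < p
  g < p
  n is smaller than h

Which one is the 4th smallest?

Chaining the given pairs: k < f < g < m < p < q < n < h.
The 4th smallest is m.

m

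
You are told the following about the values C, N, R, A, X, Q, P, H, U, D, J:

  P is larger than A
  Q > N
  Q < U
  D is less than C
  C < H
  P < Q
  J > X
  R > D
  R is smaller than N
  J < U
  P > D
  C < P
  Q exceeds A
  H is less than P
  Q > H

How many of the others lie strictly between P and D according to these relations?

2

The relations place D below P. An element lies strictly between them when it is forced above D and also forced below P.
Above D: {R, C, H, N, Q, U}. Below P: {A, C, H}.
Intersection: {C, H} — 2.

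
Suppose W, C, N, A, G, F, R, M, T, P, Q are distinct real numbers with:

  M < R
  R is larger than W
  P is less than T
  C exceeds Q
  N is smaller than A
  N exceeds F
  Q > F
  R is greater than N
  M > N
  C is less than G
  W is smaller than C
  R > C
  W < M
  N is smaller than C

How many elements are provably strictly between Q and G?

Chaining upward from Q reaches: C, R.
Chaining downward from G reaches: F, N, W, C.
Strictly between Q and G are those in both lists: C — 1 element.

1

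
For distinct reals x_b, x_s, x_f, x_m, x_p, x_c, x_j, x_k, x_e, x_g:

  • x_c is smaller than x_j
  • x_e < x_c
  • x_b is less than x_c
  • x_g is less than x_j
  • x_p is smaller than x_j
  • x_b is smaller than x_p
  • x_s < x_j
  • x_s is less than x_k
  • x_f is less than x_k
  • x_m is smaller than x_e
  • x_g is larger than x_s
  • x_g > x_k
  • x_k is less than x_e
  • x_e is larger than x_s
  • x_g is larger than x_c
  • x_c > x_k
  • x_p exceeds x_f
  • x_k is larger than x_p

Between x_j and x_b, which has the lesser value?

x_b

x_b < x_p and x_p < x_k give x_b < x_k.
Then x_k < x_e extends the chain to x_e.
Then x_e < x_c extends the chain to x_c.
Then x_c < x_g extends the chain to x_g.
Then x_g < x_j extends the chain to x_j.
So x_b < x_j; x_b is the smaller of the two.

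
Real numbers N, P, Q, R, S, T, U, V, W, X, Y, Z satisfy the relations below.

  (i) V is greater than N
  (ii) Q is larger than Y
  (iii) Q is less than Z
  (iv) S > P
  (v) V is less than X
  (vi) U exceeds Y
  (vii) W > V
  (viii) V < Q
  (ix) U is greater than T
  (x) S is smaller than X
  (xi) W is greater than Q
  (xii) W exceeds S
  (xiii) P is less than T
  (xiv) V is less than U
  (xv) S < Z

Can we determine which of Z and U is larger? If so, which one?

Following every chain through U: below U we get P, T, Y, N, V.
Z is not reached, and no chain runs the other way from Z to U.
So the given relations leave the order of U and Z undetermined.

undetermined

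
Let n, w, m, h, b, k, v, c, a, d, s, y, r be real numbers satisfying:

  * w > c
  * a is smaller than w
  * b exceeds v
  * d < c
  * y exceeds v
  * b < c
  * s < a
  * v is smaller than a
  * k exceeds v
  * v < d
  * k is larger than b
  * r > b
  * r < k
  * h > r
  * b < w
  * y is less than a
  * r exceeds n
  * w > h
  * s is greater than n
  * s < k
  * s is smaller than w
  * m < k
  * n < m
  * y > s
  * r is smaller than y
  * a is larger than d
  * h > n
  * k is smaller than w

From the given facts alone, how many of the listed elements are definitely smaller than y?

From y the given relations immediately reach v, r, s.
From those, n, b — 5 in total.
No other element is forced below y by the given relations, so the count is 5.

5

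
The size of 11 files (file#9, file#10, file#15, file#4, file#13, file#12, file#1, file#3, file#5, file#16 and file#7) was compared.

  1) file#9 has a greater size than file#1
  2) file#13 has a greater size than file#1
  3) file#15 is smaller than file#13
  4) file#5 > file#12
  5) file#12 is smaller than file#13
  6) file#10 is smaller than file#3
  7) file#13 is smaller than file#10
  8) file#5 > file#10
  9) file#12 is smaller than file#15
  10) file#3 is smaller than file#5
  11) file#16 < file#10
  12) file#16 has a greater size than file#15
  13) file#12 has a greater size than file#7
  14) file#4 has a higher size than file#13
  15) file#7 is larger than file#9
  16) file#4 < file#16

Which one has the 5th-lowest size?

file#15

Piecing the relations together gives one ordering: file#1 < file#9 < file#7 < file#12 < file#15 < file#13 < file#4 < file#16 < file#10 < file#3 < file#5.
The 5th smallest is file#15.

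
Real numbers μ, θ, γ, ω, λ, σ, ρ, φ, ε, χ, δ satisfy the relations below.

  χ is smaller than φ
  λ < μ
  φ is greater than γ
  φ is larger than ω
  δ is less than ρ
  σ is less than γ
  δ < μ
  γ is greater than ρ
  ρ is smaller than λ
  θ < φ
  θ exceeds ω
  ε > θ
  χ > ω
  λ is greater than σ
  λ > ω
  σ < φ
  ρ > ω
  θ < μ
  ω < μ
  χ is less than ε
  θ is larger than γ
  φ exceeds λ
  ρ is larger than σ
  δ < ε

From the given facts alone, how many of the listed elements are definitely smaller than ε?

7

Directly below ε: χ, δ, θ.
One step further: ω, γ (5 so far).
One step further: σ, ρ (7 so far).
Nothing else is reachable below ε; 7 in all.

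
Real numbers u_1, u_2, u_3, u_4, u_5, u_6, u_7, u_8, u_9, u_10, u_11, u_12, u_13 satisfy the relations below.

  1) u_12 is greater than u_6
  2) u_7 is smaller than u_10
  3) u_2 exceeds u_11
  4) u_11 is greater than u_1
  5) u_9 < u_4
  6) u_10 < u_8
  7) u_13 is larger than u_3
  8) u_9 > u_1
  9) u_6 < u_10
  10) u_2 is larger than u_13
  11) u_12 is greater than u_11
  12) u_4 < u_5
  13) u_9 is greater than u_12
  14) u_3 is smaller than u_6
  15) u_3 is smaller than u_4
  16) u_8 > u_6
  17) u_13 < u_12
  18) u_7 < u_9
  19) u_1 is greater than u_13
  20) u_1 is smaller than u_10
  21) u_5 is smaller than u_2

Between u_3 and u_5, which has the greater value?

The relevant relations are u_3 < u_13; u_13 < u_1; u_1 < u_11; u_11 < u_12; u_12 < u_9; u_9 < u_4; u_4 < u_5.
Chaining these gives u_3 < u_13 < u_1 < u_11 < u_12 < u_9 < u_4 < u_5.
So u_3 < u_5; u_5 is the larger of the two.

u_5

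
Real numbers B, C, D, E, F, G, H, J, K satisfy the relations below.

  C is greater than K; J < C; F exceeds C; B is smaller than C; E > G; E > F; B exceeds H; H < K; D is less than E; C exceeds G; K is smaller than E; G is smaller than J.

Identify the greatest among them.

E

H is not greatest since H < B; D is not greatest since D < E; G is not greatest since G < C; K is not greatest since K < E; B is not greatest since B < C; J is not greatest since J < C; C is not greatest since C < F; F is not greatest since F < E.
Only E has nothing above it, so E is the greatest.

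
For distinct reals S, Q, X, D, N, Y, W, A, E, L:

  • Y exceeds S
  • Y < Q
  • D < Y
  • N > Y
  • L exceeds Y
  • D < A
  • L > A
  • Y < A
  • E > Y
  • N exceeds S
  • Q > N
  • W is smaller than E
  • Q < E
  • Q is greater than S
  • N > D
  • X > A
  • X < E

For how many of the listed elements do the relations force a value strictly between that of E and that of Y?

The relations place Y below E. An element lies strictly between them when it is forced above Y and also forced below E.
Above Y: {A, N, L, X, Q}. Below E: {D, S, A, N, W, X, Q}.
Intersection: {A, N, X, Q} — 4.

4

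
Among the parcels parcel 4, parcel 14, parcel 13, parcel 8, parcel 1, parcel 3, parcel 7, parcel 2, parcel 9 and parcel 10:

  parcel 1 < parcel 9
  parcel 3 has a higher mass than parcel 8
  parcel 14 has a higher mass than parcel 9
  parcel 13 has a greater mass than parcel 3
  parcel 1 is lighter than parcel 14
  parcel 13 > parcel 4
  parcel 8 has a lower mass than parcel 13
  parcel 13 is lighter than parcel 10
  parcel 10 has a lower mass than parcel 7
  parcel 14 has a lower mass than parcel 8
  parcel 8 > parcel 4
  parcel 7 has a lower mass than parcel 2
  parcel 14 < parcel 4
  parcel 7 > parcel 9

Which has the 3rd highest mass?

The consecutive relations fix a unique order: parcel 1 < parcel 9 < parcel 14 < parcel 4 < parcel 8 < parcel 3 < parcel 13 < parcel 10 < parcel 7 < parcel 2.
The 3rd largest is parcel 10.

parcel 10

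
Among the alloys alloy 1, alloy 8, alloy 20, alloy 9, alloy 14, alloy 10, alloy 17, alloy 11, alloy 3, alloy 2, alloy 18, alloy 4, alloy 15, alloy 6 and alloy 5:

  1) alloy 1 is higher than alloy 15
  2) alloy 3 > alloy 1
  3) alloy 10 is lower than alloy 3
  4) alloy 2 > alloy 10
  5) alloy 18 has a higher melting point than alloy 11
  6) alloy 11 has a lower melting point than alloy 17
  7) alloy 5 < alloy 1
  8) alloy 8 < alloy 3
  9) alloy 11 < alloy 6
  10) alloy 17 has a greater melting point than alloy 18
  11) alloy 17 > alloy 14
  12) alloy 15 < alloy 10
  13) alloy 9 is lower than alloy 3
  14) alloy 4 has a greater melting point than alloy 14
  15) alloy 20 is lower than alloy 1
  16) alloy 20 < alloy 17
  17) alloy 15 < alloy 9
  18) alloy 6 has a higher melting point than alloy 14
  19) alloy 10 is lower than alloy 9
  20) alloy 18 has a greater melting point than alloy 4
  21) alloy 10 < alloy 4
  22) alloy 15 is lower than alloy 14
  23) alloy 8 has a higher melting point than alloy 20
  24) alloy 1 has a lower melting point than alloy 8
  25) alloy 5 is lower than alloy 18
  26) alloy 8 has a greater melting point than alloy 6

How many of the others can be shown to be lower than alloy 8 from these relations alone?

The elements the relations force below alloy 8 are alloy 15, alloy 14, alloy 5, alloy 20, alloy 11, alloy 1, alloy 6 — no chain reaches any other.
That is 7.

7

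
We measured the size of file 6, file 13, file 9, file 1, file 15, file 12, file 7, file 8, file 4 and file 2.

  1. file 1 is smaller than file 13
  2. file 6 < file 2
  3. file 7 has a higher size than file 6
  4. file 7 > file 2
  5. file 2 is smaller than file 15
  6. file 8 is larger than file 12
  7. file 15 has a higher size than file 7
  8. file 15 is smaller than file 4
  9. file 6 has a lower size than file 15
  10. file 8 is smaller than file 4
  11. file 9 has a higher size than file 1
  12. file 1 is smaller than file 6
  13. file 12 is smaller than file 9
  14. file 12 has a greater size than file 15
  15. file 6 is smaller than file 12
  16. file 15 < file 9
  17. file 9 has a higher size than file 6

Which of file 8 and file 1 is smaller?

file 1

file 1 < file 6 < file 2 < file 7 < file 15 < file 12 < file 8, by transitivity through file 6, file 2, file 7, file 15, file 12.
So file 1 < file 8; file 1 is the smaller of the two.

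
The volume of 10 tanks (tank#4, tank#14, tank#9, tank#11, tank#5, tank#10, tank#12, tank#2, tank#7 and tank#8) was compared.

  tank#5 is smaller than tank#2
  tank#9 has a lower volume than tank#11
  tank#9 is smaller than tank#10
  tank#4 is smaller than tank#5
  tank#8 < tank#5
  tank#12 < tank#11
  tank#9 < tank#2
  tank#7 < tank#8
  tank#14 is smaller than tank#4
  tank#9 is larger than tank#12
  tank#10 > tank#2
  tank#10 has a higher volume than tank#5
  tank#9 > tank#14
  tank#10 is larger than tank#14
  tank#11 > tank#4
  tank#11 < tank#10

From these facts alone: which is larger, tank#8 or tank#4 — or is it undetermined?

undetermined

Following every chain through tank#8: above tank#8 we get tank#5, tank#2, tank#10; below tank#8 we get tank#7.
tank#4 is not reached, and no chain runs the other way from tank#4 to tank#8.
So the given relations leave the order of tank#8 and tank#4 undetermined.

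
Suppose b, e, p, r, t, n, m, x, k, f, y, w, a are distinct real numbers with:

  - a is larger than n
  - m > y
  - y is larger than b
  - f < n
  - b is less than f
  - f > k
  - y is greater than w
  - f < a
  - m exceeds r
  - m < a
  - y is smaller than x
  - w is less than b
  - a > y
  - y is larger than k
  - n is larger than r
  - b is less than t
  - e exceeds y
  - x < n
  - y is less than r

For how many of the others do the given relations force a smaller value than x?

Directly below x: y.
One step further: k, w, b (4 so far).
Nothing else is reachable below x; 4 in all.

4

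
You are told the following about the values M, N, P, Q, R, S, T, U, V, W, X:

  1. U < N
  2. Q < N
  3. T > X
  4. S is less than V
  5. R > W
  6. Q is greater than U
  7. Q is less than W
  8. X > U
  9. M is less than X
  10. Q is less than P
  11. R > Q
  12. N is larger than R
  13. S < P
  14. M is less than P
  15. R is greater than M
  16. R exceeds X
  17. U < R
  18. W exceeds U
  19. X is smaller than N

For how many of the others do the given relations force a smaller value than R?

5

From R the given relations immediately reach U, M, Q, X, W.
No other element is forced below R by the given relations, so the count is 5.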